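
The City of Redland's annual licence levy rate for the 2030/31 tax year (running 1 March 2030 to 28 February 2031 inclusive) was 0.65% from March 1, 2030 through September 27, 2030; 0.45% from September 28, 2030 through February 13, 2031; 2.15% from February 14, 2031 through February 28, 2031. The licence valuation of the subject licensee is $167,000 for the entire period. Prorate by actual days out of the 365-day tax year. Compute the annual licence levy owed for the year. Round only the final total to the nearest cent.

$1,061.25

March 1 – September 27, 2030: 211 days at 0.65% → $167,000 × 0.65% × 211/365 = $627.5082
September 28, 2030 – February 13, 2031: 139 days at 0.45% → $167,000 × 0.45% × 139/365 = $286.1877
February 14 – February 28, 2031: 15 days at 2.15% → $167,000 × 2.15% × 15/365 = $147.5548
Total = $1,061.2507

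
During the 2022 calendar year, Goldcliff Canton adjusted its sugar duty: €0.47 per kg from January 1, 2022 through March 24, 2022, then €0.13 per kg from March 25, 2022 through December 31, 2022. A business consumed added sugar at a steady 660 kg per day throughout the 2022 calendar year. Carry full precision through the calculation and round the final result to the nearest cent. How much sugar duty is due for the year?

€49,942.20

January 1 – March 24, 2022: 83 days × 660 kg/day = 54,780 kg at €0.47/kg → €25,746.60
March 25 – December 31, 2022: 282 days × 660 kg/day = 186,120 kg at €0.13/kg → €24,195.60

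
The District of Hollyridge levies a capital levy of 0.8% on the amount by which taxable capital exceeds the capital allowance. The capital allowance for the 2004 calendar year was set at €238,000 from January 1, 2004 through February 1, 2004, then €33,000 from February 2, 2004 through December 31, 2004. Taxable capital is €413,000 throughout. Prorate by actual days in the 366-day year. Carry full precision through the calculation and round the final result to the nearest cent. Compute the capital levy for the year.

January 1 – February 1, 2004: 32 days, exemption €238,000 → (€413,000 − €238,000) × 0.8% × 32/366 = €122.4044
February 2 – December 31, 2004: 334 days, exemption €33,000 → (€413,000 − €33,000) × 0.8% × 334/366 = €2,774.2077
Total = €2,896.6120

€2,896.61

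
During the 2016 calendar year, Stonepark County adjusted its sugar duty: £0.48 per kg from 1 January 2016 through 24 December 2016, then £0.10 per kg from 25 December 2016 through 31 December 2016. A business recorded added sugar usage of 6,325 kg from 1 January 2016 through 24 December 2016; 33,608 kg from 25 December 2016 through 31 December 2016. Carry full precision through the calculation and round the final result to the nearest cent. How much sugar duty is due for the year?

£6,396.80

1 January – 24 December 2016: 6,325 kg at £0.48/kg → £3,036.00
25 December – 31 December 2016: 33,608 kg at £0.10/kg → £3,360.80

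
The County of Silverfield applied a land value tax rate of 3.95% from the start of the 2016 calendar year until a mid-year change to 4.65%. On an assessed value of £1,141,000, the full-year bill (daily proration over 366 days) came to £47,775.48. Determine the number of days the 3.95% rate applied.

242 days

Let d = days at the first rate; then 366 − d days at the second rate.
£1,141,000 × [3.95%·d + 4.65%·(366−d)] / 366 = £47,775.48
Solving gives d = 242, so the new rate took effect on August 30, 2016.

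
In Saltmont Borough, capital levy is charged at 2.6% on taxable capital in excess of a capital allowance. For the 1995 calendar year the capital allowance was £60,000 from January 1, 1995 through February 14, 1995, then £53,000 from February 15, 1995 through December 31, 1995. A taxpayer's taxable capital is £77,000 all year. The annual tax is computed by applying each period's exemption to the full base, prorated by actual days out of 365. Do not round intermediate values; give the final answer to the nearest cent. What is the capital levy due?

£601.56

January 1 – February 14, 1995: 45 days, exemption £60,000 → (£77,000 − £60,000) × 2.6% × 45/365 = £54.4932
February 15 – December 31, 1995: 320 days, exemption £53,000 → (£77,000 − £53,000) × 2.6% × 320/365 = £547.0685
Total = £601.5616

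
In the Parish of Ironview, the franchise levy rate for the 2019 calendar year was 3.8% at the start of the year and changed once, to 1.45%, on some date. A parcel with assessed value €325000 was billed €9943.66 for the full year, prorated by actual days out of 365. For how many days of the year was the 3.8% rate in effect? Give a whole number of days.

250 days

Let d = days at the first rate; then 365 − d days at the second rate.
€325000 × [3.8%·d + 1.45%·(365−d)] / 365 = €9943.66
Solving gives d = 250, so the new rate took effect on 8 Sep 2019.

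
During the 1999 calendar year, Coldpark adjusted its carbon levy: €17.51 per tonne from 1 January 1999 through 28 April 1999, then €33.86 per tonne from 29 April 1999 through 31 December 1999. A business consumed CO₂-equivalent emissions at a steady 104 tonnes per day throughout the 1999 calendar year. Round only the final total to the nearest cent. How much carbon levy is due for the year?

€1084678.40

1 January – 28 April 1999: 118 days × 104 tonnes/day = 12,272 tonnes at €17.51/tonne → €214882.72
29 April – 31 December 1999: 247 days × 104 tonnes/day = 25,688 tonnes at €33.86/tonne → €869795.68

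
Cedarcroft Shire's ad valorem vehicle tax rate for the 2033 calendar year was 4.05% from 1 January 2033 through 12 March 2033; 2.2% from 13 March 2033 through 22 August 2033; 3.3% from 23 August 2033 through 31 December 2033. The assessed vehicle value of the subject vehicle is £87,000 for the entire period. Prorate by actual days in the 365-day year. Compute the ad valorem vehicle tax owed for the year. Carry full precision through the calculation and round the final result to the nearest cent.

1 January – 12 March 2033: 71 days at 4.05% → £87,000 × 4.05% × 71/365 = £685.3932
13 March – 22 August 2033: 163 days at 2.2% → £87,000 × 2.2% × 163/365 = £854.7452
23 August – 31 December 2033: 131 days at 3.3% → £87,000 × 3.3% × 131/365 = £1,030.4137
Total = £2,570.5521

£2,570.55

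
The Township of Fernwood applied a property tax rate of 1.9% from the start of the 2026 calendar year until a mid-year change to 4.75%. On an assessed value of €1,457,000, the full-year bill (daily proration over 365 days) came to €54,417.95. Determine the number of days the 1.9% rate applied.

130 days

Let d = days at the first rate; then 365 − d days at the second rate.
€1,457,000 × [1.9%·d + 4.75%·(365−d)] / 365 = €54,417.95
Solving gives d = 130, so the new rate took effect on May 11, 2026.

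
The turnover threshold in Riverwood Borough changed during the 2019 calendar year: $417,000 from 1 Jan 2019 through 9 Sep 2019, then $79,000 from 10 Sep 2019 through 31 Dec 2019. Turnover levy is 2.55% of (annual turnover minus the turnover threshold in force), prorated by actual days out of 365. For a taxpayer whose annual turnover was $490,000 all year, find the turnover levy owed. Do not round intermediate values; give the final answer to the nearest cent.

1 Jan – 9 Sep 2019: 252 days, exemption $417,000 → ($490,000 − $417,000) × 2.55% × 252/365 = $1,285.2000
10 Sep – 31 Dec 2019: 113 days, exemption $79,000 → ($490,000 − $79,000) × 2.55% × 113/365 = $3,244.6479
Total = $4,529.8479

$4,529.85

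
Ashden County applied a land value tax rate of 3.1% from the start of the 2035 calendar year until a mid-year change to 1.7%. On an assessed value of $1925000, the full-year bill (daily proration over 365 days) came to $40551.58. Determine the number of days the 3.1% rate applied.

Let d = days at the first rate; then 365 − d days at the second rate.
$1925000 × [3.1%·d + 1.7%·(365−d)] / 365 = $40551.58
Solving gives d = 106, so the new rate took effect on April 17, 2035.

106 days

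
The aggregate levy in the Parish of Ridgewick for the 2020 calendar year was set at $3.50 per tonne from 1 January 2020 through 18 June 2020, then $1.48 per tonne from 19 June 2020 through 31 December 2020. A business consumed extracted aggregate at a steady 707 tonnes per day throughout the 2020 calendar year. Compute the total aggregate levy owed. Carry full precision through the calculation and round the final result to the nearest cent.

$625751.56

1 January – 18 June 2020: 170 days × 707 tonnes/day = 120,190 tonnes at $3.50/tonne → $420665.00
19 June – 31 December 2020: 196 days × 707 tonnes/day = 138,572 tonnes at $1.48/tonne → $205086.56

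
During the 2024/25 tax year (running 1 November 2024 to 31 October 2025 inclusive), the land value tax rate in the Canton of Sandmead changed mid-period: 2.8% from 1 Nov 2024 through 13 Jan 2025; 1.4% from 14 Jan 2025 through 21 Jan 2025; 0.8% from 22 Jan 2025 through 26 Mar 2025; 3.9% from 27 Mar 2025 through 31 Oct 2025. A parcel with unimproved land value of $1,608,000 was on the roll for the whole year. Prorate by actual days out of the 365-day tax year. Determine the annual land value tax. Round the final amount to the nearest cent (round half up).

$49,504.37

1 Nov 2024 – 13 Jan 2025: 74 days at 2.8% → $1,608,000 × 2.8% × 74/365 = $9,128.1534
14 Jan – 21 Jan 2025: 8 days at 1.4% → $1,608,000 × 1.4% × 8/365 = $493.4137
22 Jan – 26 Mar 2025: 64 days at 0.8% → $1,608,000 × 0.8% × 64/365 = $2,255.6055
27 Mar – 31 Oct 2025: 219 days at 3.9% → $1,608,000 × 3.9% × 219/365 = $37,627.2000
Total = $49,504.3726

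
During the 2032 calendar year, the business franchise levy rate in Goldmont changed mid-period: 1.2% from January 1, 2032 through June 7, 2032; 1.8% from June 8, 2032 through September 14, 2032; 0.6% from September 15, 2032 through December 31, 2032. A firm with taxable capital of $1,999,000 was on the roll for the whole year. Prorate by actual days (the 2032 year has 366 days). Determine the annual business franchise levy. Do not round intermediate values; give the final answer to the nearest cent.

$23,693.07

January 1 – June 7, 2032: 159 days at 1.2% → $1,999,000 × 1.2% × 159/366 = $10,421.0164
June 8 – September 14, 2032: 99 days at 1.8% → $1,999,000 × 1.8% × 99/366 = $9,732.8361
September 15 – December 31, 2032: 108 days at 0.6% → $1,999,000 × 0.6% × 108/366 = $3,539.2131
Total = $23,693.0656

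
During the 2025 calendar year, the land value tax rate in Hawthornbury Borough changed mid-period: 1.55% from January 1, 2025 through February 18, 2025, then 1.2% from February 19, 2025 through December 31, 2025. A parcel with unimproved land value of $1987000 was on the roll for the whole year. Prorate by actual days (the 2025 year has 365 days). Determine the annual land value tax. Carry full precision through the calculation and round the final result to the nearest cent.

$24777.62

January 1 – February 18, 2025: 49 days at 1.55% → $1987000 × 1.55% × 49/365 = $4134.5932
February 19 – December 31, 2025: 316 days at 1.2% → $1987000 × 1.2% × 316/365 = $20643.0247
Total = $24777.6178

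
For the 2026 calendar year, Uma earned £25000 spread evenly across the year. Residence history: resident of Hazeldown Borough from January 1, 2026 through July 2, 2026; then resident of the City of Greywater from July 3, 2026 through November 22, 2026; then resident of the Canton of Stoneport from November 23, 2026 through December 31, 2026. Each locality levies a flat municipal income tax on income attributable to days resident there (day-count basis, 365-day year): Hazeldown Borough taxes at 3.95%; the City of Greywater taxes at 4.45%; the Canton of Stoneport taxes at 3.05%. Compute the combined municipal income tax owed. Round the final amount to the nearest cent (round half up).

Hazeldown Borough, January 1 – July 2, 2026: 183 days → £25000 × 3.95% × 183/365 = £495.1027
The City of Greywater, July 3 – November 22, 2026: 143 days → £25000 × 4.45% × 143/365 = £435.8562
The Canton of Stoneport, November 23 – December 31, 2026: 39 days → £25000 × 3.05% × 39/365 = £81.4726
Total = £1012.4315

£1012.43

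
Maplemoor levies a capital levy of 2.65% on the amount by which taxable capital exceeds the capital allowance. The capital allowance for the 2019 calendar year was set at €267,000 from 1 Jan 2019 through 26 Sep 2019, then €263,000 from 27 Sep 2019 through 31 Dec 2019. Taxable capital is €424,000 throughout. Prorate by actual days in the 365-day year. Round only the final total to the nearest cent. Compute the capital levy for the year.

1 Jan – 26 Sep 2019: 269 days, exemption €267,000 → (€424,000 − €267,000) × 2.65% × 269/365 = €3,066.2315
27 Sep – 31 Dec 2019: 96 days, exemption €263,000 → (€424,000 − €263,000) × 2.65% × 96/365 = €1,122.1479
Total = €4,188.3795

€4,188.38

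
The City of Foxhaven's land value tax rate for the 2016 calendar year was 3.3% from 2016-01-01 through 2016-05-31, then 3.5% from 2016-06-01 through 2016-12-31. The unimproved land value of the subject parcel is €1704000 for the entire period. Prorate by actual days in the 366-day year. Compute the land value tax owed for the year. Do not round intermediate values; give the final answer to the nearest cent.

2016-01-01 to 2016-05-31: 152 days at 3.3% → €1704000 × 3.3% × 152/366 = €23353.1803
2016-06-01 to 2016-12-31: 214 days at 3.5% → €1704000 × 3.5% × 214/366 = €34871.4754
Total = €58224.6557

€58224.66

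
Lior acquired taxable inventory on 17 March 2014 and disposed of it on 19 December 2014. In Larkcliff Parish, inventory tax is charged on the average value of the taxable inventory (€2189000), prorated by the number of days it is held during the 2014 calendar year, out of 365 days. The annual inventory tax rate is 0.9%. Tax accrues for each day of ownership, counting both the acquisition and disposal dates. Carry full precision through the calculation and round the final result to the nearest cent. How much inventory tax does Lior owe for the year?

Days held (17 March – 19 December 2014): 278 out of 365
Tax = €2189000 × 0.9% × 278/365 = €15005.1452

€15005.15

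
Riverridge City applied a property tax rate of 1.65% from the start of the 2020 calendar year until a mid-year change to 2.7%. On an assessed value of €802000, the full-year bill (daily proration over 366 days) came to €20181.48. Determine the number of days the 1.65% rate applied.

Let d = days at the first rate; then 366 − d days at the second rate.
€802000 × [1.65%·d + 2.7%·(366−d)] / 366 = €20181.48
Solving gives d = 64, so the new rate took effect on 5 Mar 2020.

64 days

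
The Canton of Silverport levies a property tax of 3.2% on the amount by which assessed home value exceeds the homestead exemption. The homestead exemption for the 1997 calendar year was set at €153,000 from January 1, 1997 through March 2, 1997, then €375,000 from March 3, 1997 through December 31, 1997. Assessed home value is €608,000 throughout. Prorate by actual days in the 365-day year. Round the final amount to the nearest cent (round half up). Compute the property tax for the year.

January 1 – March 2, 1997: 61 days, exemption €153,000 → (€608,000 − €153,000) × 3.2% × 61/365 = €2,433.3151
March 3 – December 31, 1997: 304 days, exemption €375,000 → (€608,000 − €375,000) × 3.2% × 304/365 = €6,209.9288
Total = €8,643.2438

€8,643.24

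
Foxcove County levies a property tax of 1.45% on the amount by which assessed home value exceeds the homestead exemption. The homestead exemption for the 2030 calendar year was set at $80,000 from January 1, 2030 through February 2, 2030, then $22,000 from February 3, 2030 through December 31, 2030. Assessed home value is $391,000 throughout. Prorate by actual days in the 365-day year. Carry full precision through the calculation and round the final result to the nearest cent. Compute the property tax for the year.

January 1 – February 2, 2030: 33 days, exemption $80,000 → ($391,000 − $80,000) × 1.45% × 33/365 = $407.7082
February 3 – December 31, 2030: 332 days, exemption $22,000 → ($391,000 − $22,000) × 1.45% × 332/365 = $4,866.7562
Total = $5,274.4644

$5,274.46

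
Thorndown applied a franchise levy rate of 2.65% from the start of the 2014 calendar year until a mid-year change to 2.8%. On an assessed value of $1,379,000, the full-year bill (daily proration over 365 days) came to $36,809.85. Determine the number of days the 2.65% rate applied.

318 days

Let d = days at the first rate; then 365 − d days at the second rate.
$1,379,000 × [2.65%·d + 2.8%·(365−d)] / 365 = $36,809.85
Solving gives d = 318, so the new rate took effect on November 15, 2014.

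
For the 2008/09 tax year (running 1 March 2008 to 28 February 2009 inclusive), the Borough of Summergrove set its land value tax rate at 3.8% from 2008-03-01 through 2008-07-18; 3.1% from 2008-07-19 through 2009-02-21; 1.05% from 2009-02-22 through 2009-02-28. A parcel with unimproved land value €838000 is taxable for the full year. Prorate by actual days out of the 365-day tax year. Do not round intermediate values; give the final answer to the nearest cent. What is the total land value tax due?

€27898.51

2008-03-01 to 2008-07-18: 140 days at 3.8% → €838000 × 3.8% × 140/365 = €12214.1370
2008-07-19 to 2009-02-21: 218 days at 3.1% → €838000 × 3.1% × 218/365 = €15515.6274
2009-02-22 to 2009-02-28: 7 days at 1.05% → €838000 × 1.05% × 7/365 = €168.7479
Total = €27898.5123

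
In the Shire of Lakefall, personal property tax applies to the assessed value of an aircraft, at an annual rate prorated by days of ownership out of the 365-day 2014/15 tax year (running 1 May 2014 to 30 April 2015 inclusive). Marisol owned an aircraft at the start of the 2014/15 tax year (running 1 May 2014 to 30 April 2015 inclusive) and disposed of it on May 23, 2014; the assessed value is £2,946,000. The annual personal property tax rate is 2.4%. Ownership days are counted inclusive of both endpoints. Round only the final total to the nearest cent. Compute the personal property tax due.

£4,455.32

Days held (May 1 – May 23, 2014): 23 out of 365
Tax = £2,946,000 × 2.4% × 23/365 = £4,455.3205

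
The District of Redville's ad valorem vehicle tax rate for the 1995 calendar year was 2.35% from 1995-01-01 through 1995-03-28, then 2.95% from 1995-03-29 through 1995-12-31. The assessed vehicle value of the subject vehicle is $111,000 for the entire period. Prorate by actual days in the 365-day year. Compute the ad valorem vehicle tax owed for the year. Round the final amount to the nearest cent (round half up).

1995-01-01 to 1995-03-28: 87 days at 2.35% → $111,000 × 2.35% × 87/365 = $621.7521
1995-03-29 to 1995-12-31: 278 days at 2.95% → $111,000 × 2.95% × 278/365 = $2,494.0027
Total = $3,115.7548

$3,115.75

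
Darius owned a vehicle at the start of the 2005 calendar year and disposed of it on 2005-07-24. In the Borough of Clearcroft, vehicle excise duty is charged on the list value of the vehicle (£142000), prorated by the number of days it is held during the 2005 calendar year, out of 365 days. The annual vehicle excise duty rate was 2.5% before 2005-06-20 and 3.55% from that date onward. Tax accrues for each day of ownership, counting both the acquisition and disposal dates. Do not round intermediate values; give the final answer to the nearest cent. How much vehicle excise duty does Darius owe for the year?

2005-01-01 to 2005-06-19: 170 days at 2.5% → £142000 × 2.5% × 170/365 = £1653.4247
2005-06-20 to 2005-07-24: 35 days at 3.55% → £142000 × 3.55% × 35/365 = £483.3836
Total = £2136.8082

£2136.81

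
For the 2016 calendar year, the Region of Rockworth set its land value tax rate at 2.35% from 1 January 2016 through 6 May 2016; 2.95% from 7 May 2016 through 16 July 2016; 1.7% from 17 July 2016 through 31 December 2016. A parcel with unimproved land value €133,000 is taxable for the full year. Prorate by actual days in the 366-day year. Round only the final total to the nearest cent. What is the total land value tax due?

1 January – 6 May 2016: 127 days at 2.35% → €133,000 × 2.35% × 127/366 = €1,084.5314
7 May – 16 July 2016: 71 days at 2.95% → €133,000 × 2.95% × 71/366 = €761.1161
17 July – 31 December 2016: 168 days at 1.7% → €133,000 × 1.7% × 168/366 = €1,037.8361
Total = €2,883.4836

€2,883.48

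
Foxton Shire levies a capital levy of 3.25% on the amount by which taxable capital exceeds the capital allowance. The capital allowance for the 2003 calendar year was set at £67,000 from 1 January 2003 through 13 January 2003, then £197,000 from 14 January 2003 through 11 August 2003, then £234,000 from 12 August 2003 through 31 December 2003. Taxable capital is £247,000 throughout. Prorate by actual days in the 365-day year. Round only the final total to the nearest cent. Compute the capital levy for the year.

£1,307.66

1 January – 13 January 2003: 13 days, exemption £67,000 → (£247,000 − £67,000) × 3.25% × 13/365 = £208.3562
14 January – 11 August 2003: 210 days, exemption £197,000 → (£247,000 − £197,000) × 3.25% × 210/365 = £934.9315
12 August – 31 December 2003: 142 days, exemption £234,000 → (£247,000 − £234,000) × 3.25% × 142/365 = £164.3699
Total = £1,307.6575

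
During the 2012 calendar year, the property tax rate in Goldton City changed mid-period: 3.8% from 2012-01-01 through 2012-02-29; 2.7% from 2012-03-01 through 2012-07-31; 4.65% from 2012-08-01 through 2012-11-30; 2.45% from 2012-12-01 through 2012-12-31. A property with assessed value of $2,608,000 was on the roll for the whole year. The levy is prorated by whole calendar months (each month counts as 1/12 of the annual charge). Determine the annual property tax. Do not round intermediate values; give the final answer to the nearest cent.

$91,606.00

2012-01-01 to 2012-02-29: 2 months at 3.8% → $2,608,000 × 3.8% × 2/12 = $16,517.3333
2012-03-01 to 2012-07-31: 5 months at 2.7% → $2,608,000 × 2.7% × 5/12 = $29,340.0000
2012-08-01 to 2012-11-30: 4 months at 4.65% → $2,608,000 × 4.65% × 4/12 = $40,424.0000
2012-12-01 to 2012-12-31: 1 month at 2.45% → $2,608,000 × 2.45% × 1/12 = $5,324.6667
Total = $91,606.0000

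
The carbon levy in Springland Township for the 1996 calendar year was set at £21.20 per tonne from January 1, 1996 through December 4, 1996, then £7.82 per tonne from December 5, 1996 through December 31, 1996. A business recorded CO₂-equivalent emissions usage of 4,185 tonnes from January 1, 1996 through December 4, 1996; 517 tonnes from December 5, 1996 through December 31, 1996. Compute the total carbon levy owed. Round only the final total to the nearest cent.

January 1 – December 4, 1996: 4,185 tonnes at £21.20/tonne → £88722.00
December 5 – December 31, 1996: 517 tonnes at £7.82/tonne → £4042.94

£92764.94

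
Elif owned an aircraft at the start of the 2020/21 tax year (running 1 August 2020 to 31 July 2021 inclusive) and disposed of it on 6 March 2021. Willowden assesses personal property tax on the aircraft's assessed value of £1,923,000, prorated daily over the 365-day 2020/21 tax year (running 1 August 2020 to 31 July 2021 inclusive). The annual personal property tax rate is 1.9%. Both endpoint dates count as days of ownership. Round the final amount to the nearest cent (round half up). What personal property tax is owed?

£21,822.10

Days held (1 August 2020 – 6 March 2021): 218 out of 365
Tax = £1,923,000 × 1.9% × 218/365 = £21,822.0986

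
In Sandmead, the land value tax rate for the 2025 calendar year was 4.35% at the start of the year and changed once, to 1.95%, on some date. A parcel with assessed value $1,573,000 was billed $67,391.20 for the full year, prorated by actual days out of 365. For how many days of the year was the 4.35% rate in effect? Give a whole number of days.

Let d = days at the first rate; then 365 − d days at the second rate.
$1,573,000 × [4.35%·d + 1.95%·(365−d)] / 365 = $67,391.20
Solving gives d = 355, so the new rate took effect on 22 December 2025.

355 days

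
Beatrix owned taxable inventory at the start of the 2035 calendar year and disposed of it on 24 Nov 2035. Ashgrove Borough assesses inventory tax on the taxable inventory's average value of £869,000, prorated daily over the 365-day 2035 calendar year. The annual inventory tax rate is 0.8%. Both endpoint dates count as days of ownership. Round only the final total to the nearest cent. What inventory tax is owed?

£6,247.28

Days held (1 Jan – 24 Nov 2035): 328 out of 365
Tax = £869,000 × 0.8% × 328/365 = £6,247.2767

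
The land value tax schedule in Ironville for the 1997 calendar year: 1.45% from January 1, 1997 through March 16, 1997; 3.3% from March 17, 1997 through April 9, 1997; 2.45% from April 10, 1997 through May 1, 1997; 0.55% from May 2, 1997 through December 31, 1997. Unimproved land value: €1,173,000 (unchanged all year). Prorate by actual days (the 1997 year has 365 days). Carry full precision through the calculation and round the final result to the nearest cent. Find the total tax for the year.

€12,085.11

January 1 – March 16, 1997: 75 days at 1.45% → €1,173,000 × 1.45% × 75/365 = €3,494.8973
March 17 – April 9, 1997: 24 days at 3.3% → €1,173,000 × 3.3% × 24/365 = €2,545.2493
April 10 – May 1, 1997: 22 days at 2.45% → €1,173,000 × 2.45% × 22/365 = €1,732.1836
May 2 – December 31, 1997: 244 days at 0.55% → €1,173,000 × 0.55% × 244/365 = €4,312.7836
Total = €12,085.1137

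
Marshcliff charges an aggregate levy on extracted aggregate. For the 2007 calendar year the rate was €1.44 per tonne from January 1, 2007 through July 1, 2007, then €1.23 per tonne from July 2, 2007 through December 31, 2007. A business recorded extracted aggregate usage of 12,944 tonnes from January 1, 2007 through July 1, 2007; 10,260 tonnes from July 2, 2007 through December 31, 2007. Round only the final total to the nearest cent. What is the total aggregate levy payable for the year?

January 1 – July 1, 2007: 12,944 tonnes at €1.44/tonne → €18,639.36
July 2 – December 31, 2007: 10,260 tonnes at €1.23/tonne → €12,619.80

€31,259.16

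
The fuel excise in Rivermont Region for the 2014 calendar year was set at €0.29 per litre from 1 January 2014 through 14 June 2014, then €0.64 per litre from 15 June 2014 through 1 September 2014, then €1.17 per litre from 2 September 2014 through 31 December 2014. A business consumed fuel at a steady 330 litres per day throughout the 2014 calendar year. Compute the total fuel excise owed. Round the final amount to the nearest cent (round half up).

€79,193.40

1 January – 14 June 2014: 165 days × 330 litres/day = 54,450 litres at €0.29/litre → €15,790.50
15 June – 1 September 2014: 79 days × 330 litres/day = 26,070 litres at €0.64/litre → €16,684.80
2 September – 31 December 2014: 121 days × 330 litres/day = 39,930 litres at €1.17/litre → €46,718.10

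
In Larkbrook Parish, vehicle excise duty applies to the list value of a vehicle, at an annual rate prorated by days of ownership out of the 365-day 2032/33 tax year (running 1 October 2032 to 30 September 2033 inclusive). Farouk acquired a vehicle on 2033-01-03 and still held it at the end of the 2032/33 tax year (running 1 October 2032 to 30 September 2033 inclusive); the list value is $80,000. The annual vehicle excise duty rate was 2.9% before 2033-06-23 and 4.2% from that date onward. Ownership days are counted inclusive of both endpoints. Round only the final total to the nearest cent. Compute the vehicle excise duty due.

$2,007.45

2033-01-03 to 2033-06-22: 171 days at 2.9% → $80,000 × 2.9% × 171/365 = $1,086.9041
2033-06-23 to 2033-09-30: 100 days at 4.2% → $80,000 × 4.2% × 100/365 = $920.5479
Total = $2,007.4521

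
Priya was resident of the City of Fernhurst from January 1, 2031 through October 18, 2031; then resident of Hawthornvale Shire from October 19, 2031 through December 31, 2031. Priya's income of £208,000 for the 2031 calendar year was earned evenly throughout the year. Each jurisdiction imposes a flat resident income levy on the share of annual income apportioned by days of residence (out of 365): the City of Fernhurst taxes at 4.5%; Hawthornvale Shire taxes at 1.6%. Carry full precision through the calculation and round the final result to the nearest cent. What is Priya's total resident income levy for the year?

£8,137.07

The City of Fernhurst, January 1 – October 18, 2031: 291 days → £208,000 × 4.5% × 291/365 = £7,462.3562
Hawthornvale Shire, October 19 – December 31, 2031: 74 days → £208,000 × 1.6% × 74/365 = £674.7178
Total = £8,137.0740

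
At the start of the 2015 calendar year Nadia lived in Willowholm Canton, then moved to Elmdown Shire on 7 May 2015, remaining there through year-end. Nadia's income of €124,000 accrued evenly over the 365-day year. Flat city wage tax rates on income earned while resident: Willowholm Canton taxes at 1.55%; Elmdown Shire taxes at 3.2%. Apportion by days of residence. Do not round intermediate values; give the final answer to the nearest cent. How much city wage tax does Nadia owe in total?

Willowholm Canton, 1 January – 6 May 2015: 126 days → €124,000 × 1.55% × 126/365 = €663.4849
Elmdown Shire, 7 May – 31 December 2015: 239 days → €124,000 × 3.2% × 239/365 = €2,598.2247
Total = €3,261.7096

€3,261.71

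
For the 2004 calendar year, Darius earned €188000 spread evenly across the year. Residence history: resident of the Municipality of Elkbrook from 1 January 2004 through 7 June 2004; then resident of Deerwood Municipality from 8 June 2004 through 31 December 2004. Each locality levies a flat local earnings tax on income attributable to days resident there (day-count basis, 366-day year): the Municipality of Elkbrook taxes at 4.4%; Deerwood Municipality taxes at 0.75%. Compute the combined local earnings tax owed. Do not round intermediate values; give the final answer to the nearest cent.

€4391.03

The Municipality of Elkbrook, 1 January – 7 June 2004: 159 days → €188000 × 4.4% × 159/366 = €3593.5738
Deerwood Municipality, 8 June – 31 December 2004: 207 days → €188000 × 0.75% × 207/366 = €797.4590
Total = €4391.0328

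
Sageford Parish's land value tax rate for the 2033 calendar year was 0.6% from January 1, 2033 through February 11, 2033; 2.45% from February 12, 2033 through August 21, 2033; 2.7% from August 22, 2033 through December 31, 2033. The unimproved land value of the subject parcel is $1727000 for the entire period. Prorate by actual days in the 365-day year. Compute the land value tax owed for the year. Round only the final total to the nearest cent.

$40196.52

January 1 – February 11, 2033: 42 days at 0.6% → $1727000 × 0.6% × 42/365 = $1192.3397
February 12 – August 21, 2033: 191 days at 2.45% → $1727000 × 2.45% × 191/365 = $22141.0863
August 22 – December 31, 2033: 132 days at 2.7% → $1727000 × 2.7% × 132/365 = $16863.0904
Total = $40196.5164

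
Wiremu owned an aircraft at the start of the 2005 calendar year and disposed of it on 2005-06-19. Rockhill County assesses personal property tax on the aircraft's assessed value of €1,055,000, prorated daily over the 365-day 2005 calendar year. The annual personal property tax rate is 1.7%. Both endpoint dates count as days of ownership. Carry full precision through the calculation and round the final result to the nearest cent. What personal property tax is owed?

Days held (2005-01-01 to 2005-06-19): 170 out of 365
Tax = €1,055,000 × 1.7% × 170/365 = €8,353.2877

€8,353.29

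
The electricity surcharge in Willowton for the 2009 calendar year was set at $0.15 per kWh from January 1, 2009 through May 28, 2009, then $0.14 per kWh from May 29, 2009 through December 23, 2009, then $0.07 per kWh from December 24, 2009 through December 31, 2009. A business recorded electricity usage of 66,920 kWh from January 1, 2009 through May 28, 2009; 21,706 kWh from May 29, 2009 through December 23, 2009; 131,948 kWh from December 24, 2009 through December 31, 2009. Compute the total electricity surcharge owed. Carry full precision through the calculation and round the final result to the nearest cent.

$22313.20

January 1 – May 28, 2009: 66,920 kWh at $0.15/kWh → $10038.00
May 29 – December 23, 2009: 21,706 kWh at $0.14/kWh → $3038.84
December 24 – December 31, 2009: 131,948 kWh at $0.07/kWh → $9236.36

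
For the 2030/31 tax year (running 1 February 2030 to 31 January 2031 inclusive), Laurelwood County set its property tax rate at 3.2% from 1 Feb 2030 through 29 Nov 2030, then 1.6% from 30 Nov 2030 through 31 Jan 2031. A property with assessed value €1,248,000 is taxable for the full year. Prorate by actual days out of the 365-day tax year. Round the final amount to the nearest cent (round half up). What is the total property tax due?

1 Feb – 29 Nov 2030: 302 days at 3.2% → €1,248,000 × 3.2% × 302/365 = €33,042.9370
30 Nov 2030 – 31 Jan 2031: 63 days at 1.6% → €1,248,000 × 1.6% × 63/365 = €3,446.5315
Total = €36,489.4685

€36,489.47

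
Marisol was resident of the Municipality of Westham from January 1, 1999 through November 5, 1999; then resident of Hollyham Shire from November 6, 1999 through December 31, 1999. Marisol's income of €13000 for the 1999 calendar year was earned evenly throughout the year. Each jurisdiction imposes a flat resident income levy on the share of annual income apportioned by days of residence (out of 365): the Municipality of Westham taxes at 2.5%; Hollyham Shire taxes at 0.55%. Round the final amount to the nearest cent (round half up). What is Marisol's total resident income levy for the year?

€286.11

The Municipality of Westham, January 1 – November 5, 1999: 309 days → €13000 × 2.5% × 309/365 = €275.1370
Hollyham Shire, November 6 – December 31, 1999: 56 days → €13000 × 0.55% × 56/365 = €10.9699
Total = €286.1068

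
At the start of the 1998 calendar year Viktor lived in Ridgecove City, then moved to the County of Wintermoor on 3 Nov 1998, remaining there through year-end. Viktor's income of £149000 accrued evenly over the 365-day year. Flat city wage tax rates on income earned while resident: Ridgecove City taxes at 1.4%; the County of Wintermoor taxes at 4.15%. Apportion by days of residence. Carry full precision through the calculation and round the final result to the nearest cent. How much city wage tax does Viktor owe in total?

Ridgecove City, 1 Jan – 2 Nov 1998: 306 days → £149000 × 1.4% × 306/365 = £1748.8110
The County of Wintermoor, 3 Nov – 31 Dec 1998: 59 days → £149000 × 4.15% × 59/365 = £999.5247
Total = £2748.3356

£2748.34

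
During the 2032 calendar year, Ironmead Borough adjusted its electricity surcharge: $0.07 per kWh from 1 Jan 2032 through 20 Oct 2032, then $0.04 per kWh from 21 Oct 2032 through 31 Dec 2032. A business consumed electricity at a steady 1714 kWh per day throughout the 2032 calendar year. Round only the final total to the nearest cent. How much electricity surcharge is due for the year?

$40210.44

1 Jan – 20 Oct 2032: 294 days × 1714 kWh/day = 503,916 kWh at $0.07/kWh → $35274.12
21 Oct – 31 Dec 2032: 72 days × 1714 kWh/day = 123,408 kWh at $0.04/kWh → $4936.32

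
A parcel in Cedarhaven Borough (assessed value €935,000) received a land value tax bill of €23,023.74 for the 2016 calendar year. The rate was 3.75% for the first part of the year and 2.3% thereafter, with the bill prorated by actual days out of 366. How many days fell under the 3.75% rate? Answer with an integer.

Let d = days at the first rate; then 366 − d days at the second rate.
€935,000 × [3.75%·d + 2.3%·(366−d)] / 366 = €23,023.74
Solving gives d = 41, so the new rate took effect on February 11, 2016.

41 days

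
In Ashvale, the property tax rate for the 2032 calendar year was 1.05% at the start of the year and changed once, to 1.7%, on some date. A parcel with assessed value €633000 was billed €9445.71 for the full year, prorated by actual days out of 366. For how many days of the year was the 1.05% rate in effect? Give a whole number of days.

117 days

Let d = days at the first rate; then 366 − d days at the second rate.
€633000 × [1.05%·d + 1.7%·(366−d)] / 366 = €9445.71
Solving gives d = 117, so the new rate took effect on 27 Apr 2032.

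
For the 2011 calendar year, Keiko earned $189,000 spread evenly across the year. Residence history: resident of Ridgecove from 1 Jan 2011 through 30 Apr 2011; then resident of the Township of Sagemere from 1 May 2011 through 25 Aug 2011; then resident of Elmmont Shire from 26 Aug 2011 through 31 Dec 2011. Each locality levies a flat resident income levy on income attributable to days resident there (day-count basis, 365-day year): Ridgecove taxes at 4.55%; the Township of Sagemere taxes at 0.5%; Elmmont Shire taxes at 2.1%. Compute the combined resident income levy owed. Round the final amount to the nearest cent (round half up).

$4,522.02

Ridgecove, 1 Jan – 30 Apr 2011: 120 days → $189,000 × 4.55% × 120/365 = $2,827.2329
The Township of Sagemere, 1 May – 25 Aug 2011: 117 days → $189,000 × 0.5% × 117/365 = $302.9178
Elmmont Shire, 26 Aug – 31 Dec 2011: 128 days → $189,000 × 2.1% × 128/365 = $1,391.8685
Total = $4,522.0192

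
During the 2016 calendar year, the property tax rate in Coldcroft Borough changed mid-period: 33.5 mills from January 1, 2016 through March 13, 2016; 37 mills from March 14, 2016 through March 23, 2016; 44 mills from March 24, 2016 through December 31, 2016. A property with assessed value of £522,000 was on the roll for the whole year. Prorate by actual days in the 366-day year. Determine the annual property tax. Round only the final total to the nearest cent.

£21,774.96

January 1 – March 13, 2016: 73 days at 33.5 mills → £522,000 × 3.35% × 73/366 = £3,487.8443
March 14 – March 23, 2016: 10 days at 37 mills → £522,000 × 3.7% × 10/366 = £527.7049
March 24 – December 31, 2016: 283 days at 44 mills → £522,000 × 4.4% × 283/366 = £17,759.4098
Total = £21,774.9590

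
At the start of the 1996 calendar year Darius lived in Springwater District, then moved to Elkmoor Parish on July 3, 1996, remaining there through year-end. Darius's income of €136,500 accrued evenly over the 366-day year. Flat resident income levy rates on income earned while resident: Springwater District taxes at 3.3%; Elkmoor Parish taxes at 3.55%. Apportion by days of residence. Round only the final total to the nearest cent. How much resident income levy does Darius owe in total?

Springwater District, January 1 – July 2, 1996: 184 days → €136,500 × 3.3% × 184/366 = €2,264.5574
Elkmoor Parish, July 3 – December 31, 1996: 182 days → €136,500 × 3.55% × 182/366 = €2,409.6352
Total = €4,674.1926

€4,674.19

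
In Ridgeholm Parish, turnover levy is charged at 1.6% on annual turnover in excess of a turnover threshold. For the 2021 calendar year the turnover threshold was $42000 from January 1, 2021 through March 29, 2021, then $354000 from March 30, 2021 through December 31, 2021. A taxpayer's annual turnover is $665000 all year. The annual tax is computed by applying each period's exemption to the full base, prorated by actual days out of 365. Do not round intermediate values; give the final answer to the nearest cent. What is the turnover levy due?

$6179.55

January 1 – March 29, 2021: 88 days, exemption $42000 → ($665000 − $42000) × 1.6% × 88/365 = $2403.2438
March 30 – December 31, 2021: 277 days, exemption $354000 → ($665000 − $354000) × 1.6% × 277/365 = $3776.3068
Total = $6179.5507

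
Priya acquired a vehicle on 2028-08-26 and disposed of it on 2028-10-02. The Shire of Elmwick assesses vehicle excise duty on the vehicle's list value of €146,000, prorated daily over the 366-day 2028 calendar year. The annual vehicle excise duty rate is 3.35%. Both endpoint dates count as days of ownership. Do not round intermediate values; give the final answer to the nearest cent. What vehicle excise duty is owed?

Days held (2028-08-26 to 2028-10-02): 38 out of 366
Tax = €146,000 × 3.35% × 38/366 = €507.8087

€507.81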